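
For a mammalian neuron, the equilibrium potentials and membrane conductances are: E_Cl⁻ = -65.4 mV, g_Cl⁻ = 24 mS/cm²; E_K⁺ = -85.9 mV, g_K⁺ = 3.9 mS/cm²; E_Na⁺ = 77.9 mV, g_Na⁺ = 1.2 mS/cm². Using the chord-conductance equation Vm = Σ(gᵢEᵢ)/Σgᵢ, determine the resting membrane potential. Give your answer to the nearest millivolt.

-62 mV

Σ gᵢEᵢ = 24·(-65.4) + 3.9·(-85.9) + 1.2·(77.9) = -1811.13
Σ gᵢ = 24 + 3.9 + 1.2 = 29.1
Vm = -1811.13 / 29.1 = -62.24 mV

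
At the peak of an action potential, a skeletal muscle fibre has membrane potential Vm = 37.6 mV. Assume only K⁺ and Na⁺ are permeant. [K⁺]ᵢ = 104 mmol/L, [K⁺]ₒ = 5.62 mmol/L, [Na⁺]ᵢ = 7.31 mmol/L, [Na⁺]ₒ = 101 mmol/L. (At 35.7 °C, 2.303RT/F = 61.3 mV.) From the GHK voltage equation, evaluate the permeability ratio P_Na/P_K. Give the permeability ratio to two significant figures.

5.9

Let α = P_Na/P_K. GHK: Vm = 61.3·log₁₀[(Kₒ + α·Naₒ)/(Kᵢ + α·Naᵢ)].
10^(Vm/61.3) = 10^(37.6/61.3) = 4.1056
So 4.1056·(Kᵢ + α·Naᵢ) = Kₒ + α·Naₒ → α = (4.1056·104.0 − 5.62) / (101.0 − 4.1056·7.31)
α = (427 − 5.62) / (101.0 − 30.01) = 421.4/70.99 = 5.936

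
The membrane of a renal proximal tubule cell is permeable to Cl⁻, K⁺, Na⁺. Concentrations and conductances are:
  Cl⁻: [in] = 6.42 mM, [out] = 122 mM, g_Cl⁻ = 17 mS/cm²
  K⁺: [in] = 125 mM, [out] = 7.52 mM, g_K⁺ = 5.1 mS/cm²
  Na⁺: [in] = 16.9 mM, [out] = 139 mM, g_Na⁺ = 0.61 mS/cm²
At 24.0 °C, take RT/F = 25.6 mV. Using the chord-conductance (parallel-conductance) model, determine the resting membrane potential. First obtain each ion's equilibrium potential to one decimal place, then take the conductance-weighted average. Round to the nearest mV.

E_Cl⁻ = (25.6/-1)·ln(122/6.42) = -75.4 mV
E_K⁺ = (25.6/1)·ln(7.52/125) = -72.0 mV
E_Na⁺ = (25.6/1)·ln(139/16.9) = 53.9 mV
Vm = (Σ gᵢEᵢ)/(Σ gᵢ) = (17·-75.4 + 5.1·-72.0 + 0.61·53.9) / (17 + 5.1 + 0.61)
= -1616.12 / 22.71 = -71.16 mV

-71 mV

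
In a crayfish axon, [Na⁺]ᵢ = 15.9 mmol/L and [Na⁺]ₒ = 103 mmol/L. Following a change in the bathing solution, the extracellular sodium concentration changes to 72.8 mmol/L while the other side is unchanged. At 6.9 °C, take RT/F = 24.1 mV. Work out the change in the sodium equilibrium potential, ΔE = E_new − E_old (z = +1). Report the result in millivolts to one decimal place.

E_old = (24.1/1)·ln(103/15.9) = 45.03 mV
E_new = (24.1/1)·ln(72.8/15.9) = 36.67 mV
ΔE = 36.67 − (45.03) = -8.36 mV

-8.4 mV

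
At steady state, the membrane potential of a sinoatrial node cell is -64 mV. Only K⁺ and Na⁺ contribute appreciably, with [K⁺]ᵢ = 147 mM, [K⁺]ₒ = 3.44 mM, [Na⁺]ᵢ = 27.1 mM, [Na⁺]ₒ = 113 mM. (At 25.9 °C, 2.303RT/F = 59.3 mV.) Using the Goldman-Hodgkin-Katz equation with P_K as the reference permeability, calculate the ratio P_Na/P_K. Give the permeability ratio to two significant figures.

Let α = P_Na/P_K. GHK: Vm = 59.3·log₁₀[(Kₒ + α·Naₒ)/(Kᵢ + α·Naᵢ)].
10^(Vm/59.3) = 10^(-64.0/59.3) = 0.083319
So 0.083319·(Kᵢ + α·Naᵢ) = Kₒ + α·Naₒ → α = (0.083319·147.0 − 3.44) / (113.0 − 0.083319·27.1)
α = (12.25 − 3.44) / (113.0 − 2.258) = 8.808/110.7 = 0.07953

0.080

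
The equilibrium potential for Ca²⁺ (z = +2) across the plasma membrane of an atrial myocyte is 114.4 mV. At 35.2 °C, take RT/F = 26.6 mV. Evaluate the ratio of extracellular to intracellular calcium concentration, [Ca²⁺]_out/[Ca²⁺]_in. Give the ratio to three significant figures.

5440

ln([out]/[in]) = E·z/(26.6) = 114.4 × 2 / 26.6 = 8.6015
[out]/[in] = e^(8.6015) = 5440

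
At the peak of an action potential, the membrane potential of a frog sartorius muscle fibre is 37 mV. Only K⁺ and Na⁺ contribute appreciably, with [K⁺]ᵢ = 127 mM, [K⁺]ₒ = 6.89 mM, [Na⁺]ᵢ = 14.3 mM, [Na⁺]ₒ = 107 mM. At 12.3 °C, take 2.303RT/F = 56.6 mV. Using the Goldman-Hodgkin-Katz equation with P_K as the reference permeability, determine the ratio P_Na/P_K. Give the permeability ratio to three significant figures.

Let α = P_Na/P_K. GHK: Vm = 56.6·log₁₀[(Kₒ + α·Naₒ)/(Kᵢ + α·Naᵢ)].
10^(Vm/56.6) = 10^(37.0/56.6) = 4.5052
So 4.5052·(Kᵢ + α·Naᵢ) = Kₒ + α·Naₒ → α = (4.5052·127.0 − 6.89) / (107.0 − 4.5052·14.3)
α = (572.2 − 6.89) / (107.0 − 64.42) = 565.3/42.58 = 13.28

13.3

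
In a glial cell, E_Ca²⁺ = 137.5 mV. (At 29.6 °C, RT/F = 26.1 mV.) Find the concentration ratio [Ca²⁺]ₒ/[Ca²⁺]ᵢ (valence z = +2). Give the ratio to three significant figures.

ln([out]/[in]) = E·z/(26.1) = 137.5 × 2 / 26.1 = 10.5364
[out]/[in] = e^(10.5364) = 3.766e+04

37700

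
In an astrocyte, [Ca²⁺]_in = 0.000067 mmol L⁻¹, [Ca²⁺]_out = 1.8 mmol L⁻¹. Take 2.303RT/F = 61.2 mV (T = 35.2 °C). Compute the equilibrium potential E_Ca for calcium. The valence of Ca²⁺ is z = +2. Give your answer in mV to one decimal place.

E = (61.2/z) · log₁₀([Ca²⁺]_out/[Ca²⁺]_in) with z = +2.
= (61.2/2) · log₁₀(1.8/0.000067) = 30.60 · log₁₀(2.687e+04)
= 30.60 · (4.4292) = 135.53 mV

135.5 mV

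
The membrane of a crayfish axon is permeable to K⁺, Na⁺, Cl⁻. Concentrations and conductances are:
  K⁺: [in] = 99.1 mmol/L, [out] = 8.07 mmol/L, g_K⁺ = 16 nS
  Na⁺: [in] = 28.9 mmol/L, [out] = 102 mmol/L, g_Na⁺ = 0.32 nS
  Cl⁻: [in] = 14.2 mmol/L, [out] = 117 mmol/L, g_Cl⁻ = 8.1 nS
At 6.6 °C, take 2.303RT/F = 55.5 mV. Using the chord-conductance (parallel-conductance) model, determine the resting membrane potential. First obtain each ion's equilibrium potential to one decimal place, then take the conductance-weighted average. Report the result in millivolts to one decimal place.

E_K⁺ = (55.5/1)·log₁₀(8.07/99.1) = -60.5 mV
E_Na⁺ = (55.5/1)·log₁₀(102/28.9) = 30.4 mV
E_Cl⁻ = (55.5/-1)·log₁₀(117/14.2) = -50.8 mV
Vm = (Σ gᵢEᵢ)/(Σ gᵢ) = (16·-60.5 + 0.32·30.4 + 8.1·-50.8) / (16 + 0.32 + 8.1)
= -1369.75 / 24.42 = -56.09 mV

-56.1 mV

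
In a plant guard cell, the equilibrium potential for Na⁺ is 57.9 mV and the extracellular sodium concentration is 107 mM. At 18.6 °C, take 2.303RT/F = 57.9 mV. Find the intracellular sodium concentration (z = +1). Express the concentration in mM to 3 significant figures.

10.7 mM

Nernst: E = (57.9/1) · log₁₀([out]/[in]), so log₁₀([out]/[in]) = 57.9 × 1 / 57.9 = 1.0000.
[out]/[in] = 10^(1.0000) = 10.
[in] = 107 / 10 = 10.7 mM.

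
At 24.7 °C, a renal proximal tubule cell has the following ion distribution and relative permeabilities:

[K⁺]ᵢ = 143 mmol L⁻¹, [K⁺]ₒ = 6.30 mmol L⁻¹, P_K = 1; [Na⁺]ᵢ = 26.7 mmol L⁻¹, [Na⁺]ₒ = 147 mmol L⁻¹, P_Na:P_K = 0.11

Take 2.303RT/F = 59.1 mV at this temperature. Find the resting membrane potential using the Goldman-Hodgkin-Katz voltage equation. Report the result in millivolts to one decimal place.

-48.0 mV

Vm = 59.1 · log₁₀[(Σ P·[cation]ₒ + Σ P·[anion]ᵢ) / (Σ P·[cation]ᵢ + Σ P·[anion]ₒ)]
Numerator = 1×6.30 + 0.11×147 = 22.47
Denominator = 1×143 + 0.11×26.7 = 145.9
Vm = 59.1 · log₁₀(0.15397) = 59.1 × (-0.8126) = -48.02 mV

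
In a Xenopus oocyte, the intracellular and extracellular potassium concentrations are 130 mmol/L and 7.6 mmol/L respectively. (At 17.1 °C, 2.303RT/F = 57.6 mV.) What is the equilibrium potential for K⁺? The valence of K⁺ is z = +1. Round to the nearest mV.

E = (57.6/z) · log₁₀([K⁺]_out/[K⁺]_in) with z = +1.
= (57.6/1) · log₁₀(7.6/130) = 57.60 · log₁₀(0.05846)
= 57.60 · (-1.2331) = -71.03 mV

-71 mV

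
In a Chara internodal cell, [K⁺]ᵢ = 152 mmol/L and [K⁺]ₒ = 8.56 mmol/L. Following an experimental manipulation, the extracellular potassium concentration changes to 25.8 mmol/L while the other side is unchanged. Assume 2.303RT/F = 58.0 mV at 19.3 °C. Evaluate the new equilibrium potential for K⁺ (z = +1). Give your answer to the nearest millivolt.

-45 mV

After the shift: [K⁺]_out = 25.8, [K⁺]_in = 152 mmol/L.
E_new = (58.0/1)·log₁₀(25.8/152) = 58.00 · (-0.7702) = -44.67 mV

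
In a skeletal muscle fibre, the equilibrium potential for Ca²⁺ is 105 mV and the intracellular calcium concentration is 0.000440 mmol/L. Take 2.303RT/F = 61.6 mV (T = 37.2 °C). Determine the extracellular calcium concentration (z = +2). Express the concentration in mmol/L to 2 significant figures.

1.1 mmol/L

Nernst: E = (61.6/2) · log₁₀([out]/[in]), so log₁₀([out]/[in]) = 105.0 × 2 / 61.6 = 3.4091.
[out]/[in] = 10^(3.4091) = 2565.
[out] = 2565 × 0.000440 = 1.129 mmol/L.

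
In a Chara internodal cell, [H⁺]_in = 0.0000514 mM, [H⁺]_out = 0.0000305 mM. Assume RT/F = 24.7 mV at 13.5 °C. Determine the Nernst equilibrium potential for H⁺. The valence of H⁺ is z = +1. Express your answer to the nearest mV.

E = (24.7/z) · ln([H⁺]_out/[H⁺]_in) with z = +1.
= (24.7/1) · ln(0.0000305/0.0000514) = 24.70 · ln(0.5934)
= 24.70 · (-0.5219) = -12.89 mV

-13 mV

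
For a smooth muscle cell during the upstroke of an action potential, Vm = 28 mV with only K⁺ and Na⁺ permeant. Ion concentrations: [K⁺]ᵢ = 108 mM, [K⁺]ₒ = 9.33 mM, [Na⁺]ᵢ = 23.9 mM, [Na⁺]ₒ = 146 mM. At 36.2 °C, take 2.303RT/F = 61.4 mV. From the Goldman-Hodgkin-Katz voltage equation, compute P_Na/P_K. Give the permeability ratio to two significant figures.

Let α = P_Na/P_K. GHK: Vm = 61.4·log₁₀[(Kₒ + α·Naₒ)/(Kᵢ + α·Naᵢ)].
10^(Vm/61.4) = 10^(28.0/61.4) = 2.8578
So 2.8578·(Kᵢ + α·Naᵢ) = Kₒ + α·Naₒ → α = (2.8578·108.0 − 9.33) / (146.0 − 2.8578·23.9)
α = (308.6 − 9.33) / (146.0 − 68.3) = 299.3/77.7 = 3.852

3.9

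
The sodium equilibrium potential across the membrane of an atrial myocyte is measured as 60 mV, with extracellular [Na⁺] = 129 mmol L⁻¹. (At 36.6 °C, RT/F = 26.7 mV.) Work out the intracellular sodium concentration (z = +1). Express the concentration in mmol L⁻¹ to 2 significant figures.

14 mmol L⁻¹

Nernst: E = (26.7/1) · ln([out]/[in]), so ln([out]/[in]) = 60.0 × 1 / 26.7 = 2.2472.
[out]/[in] = e^(2.2472) = 9.461.
[in] = 129 / 9.461 = 13.63 mmol L⁻¹.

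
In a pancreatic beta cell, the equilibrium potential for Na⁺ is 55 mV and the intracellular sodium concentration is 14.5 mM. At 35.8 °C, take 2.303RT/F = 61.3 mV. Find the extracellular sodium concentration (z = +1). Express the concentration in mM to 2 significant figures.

110 mM

Nernst: E = (61.3/1) · log₁₀([out]/[in]), so log₁₀([out]/[in]) = 55.0 × 1 / 61.3 = 0.8972.
[out]/[in] = 10^(0.8972) = 7.893.
[out] = 7.893 × 14.5 = 114.4 mM.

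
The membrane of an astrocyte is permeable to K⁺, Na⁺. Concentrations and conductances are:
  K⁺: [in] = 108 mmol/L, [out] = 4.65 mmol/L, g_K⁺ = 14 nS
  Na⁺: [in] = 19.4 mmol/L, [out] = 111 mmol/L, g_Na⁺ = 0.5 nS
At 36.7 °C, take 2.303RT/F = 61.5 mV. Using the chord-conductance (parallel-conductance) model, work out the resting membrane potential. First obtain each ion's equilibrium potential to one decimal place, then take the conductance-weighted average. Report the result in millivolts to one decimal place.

-79.5 mV

E_K⁺ = (61.5/1)·log₁₀(4.65/108) = -84.0 mV
E_Na⁺ = (61.5/1)·log₁₀(111/19.4) = 46.6 mV
Vm = (Σ gᵢEᵢ)/(Σ gᵢ) = (14·-84.0 + 0.5·46.6) / (14 + 0.5)
= -1152.70 / 14.5 = -79.50 mV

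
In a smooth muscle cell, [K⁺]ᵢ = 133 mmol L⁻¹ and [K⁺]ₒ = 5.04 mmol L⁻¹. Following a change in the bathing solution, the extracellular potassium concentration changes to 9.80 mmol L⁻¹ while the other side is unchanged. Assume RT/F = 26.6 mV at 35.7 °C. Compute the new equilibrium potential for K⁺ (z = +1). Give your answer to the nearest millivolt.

-69 mV

After the shift: [K⁺]_out = 9.80, [K⁺]_in = 133 mmol L⁻¹.
E_new = (26.6/1)·ln(9.80/133) = 26.60 · (-2.6080) = -69.37 mV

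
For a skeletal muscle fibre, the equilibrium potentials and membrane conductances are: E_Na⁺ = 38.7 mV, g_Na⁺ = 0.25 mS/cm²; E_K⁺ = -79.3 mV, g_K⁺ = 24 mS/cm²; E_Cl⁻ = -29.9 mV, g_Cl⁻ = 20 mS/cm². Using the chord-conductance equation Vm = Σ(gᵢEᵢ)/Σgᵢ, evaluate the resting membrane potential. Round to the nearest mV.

Σ gᵢEᵢ = 0.25·(38.7) + 24·(-79.3) + 20·(-29.9) = -2491.52
Σ gᵢ = 0.25 + 24 + 20 = 44.25
Vm = -2491.52 / 44.25 = -56.31 mV

-56 mV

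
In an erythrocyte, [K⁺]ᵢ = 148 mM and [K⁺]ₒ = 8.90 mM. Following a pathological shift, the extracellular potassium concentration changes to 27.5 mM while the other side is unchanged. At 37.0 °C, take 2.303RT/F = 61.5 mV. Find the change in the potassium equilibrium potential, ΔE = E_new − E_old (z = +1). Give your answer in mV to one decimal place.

E_old = (61.5/1)·log₁₀(8.90/148) = -75.08 mV
E_new = (61.5/1)·log₁₀(27.5/148) = -44.95 mV
ΔE = -44.95 − (-75.08) = 30.13 mV

30.1 mV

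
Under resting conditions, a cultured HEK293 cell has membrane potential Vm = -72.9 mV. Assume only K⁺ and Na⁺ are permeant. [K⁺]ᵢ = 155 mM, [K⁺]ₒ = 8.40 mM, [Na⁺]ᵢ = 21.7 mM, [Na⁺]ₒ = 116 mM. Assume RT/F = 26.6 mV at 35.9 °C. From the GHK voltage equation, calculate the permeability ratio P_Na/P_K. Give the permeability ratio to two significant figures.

0.014

Let α = P_Na/P_K. GHK: Vm = 26.6·ln[(Kₒ + α·Naₒ)/(Kᵢ + α·Naᵢ)].
e^(Vm/26.6) = e^(-72.9/26.6) = 0.064532
So 0.064532·(Kᵢ + α·Naᵢ) = Kₒ + α·Naₒ → α = (0.064532·155.0 − 8.4) / (116.0 − 0.064532·21.7)
α = (10 − 8.4) / (116.0 − 1.4) = 1.602/114.6 = 0.01398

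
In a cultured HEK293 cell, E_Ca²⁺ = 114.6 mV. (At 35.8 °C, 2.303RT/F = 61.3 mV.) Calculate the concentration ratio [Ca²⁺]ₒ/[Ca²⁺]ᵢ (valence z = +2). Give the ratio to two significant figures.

log₁₀([out]/[in]) = E·z/(61.3) = 114.6 × 2 / 61.3 = 3.7390
[out]/[in] = 10^(3.7390) = 5483

5500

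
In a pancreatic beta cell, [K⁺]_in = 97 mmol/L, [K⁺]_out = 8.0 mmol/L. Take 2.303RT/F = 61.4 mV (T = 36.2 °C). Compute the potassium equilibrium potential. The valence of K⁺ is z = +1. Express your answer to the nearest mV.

-67 mV

E = (61.4/z) · log₁₀([K⁺]_out/[K⁺]_in) with z = +1.
= (61.4/1) · log₁₀(8.0/97) = 61.40 · log₁₀(0.08247)
= 61.40 · (-1.0837) = -66.54 mV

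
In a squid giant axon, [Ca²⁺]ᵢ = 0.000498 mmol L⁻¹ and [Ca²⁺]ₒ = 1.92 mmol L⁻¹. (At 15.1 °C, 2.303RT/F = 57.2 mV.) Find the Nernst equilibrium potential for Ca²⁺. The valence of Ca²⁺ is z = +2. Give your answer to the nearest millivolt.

103 mV

E = (57.2/z) · log₁₀([Ca²⁺]_out/[Ca²⁺]_in) with z = +2.
= (57.2/2) · log₁₀(1.92/0.000498) = 28.60 · log₁₀(3855)
= 28.60 · (3.5861) = 102.56 mV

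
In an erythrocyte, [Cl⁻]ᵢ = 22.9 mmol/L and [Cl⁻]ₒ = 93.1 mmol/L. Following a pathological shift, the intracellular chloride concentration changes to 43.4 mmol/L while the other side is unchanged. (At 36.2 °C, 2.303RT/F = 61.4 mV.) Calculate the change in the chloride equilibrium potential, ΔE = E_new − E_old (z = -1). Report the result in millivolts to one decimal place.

17.0 mV

E_old = (61.4/-1)·log₁₀(93.1/22.9) = -37.40 mV
E_new = (61.4/-1)·log₁₀(93.1/43.4) = -20.35 mV
ΔE = -20.35 − (-37.40) = 17.05 mV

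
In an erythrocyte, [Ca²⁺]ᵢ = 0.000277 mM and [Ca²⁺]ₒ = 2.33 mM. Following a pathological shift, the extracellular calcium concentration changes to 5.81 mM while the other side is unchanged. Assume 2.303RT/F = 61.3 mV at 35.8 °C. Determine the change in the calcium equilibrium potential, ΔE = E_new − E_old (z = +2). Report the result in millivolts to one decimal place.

12.2 mV

E_old = (61.3/2)·log₁₀(2.33/0.000277) = 120.30 mV
E_new = (61.3/2)·log₁₀(5.81/0.000277) = 132.46 mV
ΔE = 132.46 − (120.30) = 12.16 mV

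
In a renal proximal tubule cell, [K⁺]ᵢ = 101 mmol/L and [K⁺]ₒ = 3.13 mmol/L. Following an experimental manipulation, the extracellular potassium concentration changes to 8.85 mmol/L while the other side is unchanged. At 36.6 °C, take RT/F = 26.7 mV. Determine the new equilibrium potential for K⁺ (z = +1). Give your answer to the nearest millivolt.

-65 mV

After the shift: [K⁺]_out = 8.85, [K⁺]_in = 101 mmol/L.
E_new = (26.7/1)·ln(8.85/101) = 26.70 · (-2.4347) = -65.01 mV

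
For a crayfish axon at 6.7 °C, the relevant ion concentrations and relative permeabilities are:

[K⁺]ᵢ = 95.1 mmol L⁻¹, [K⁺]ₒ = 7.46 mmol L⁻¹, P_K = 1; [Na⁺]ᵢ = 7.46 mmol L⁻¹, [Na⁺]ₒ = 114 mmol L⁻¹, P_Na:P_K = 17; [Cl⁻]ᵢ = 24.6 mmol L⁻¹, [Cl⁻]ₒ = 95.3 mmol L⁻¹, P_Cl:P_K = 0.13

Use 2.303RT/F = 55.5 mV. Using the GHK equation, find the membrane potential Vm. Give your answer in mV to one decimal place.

51.1 mV

Vm = 55.5 · log₁₀[(Σ P·[cation]ₒ + Σ P·[anion]ᵢ) / (Σ P·[cation]ᵢ + Σ P·[anion]ₒ)]
Numerator = 1×7.46 + 17×114 + 0.13×24.6 = 1949
Denominator = 1×95.1 + 17×7.46 + 0.13×95.3 = 234.3
Vm = 55.5 · log₁₀(8.3166) = 55.5 × (0.9199) = 51.06 mV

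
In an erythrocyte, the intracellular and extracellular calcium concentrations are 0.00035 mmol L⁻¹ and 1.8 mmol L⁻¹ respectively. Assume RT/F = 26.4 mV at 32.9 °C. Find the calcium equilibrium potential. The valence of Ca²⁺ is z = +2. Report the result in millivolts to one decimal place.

112.8 mV

E = (26.4/z) · ln([Ca²⁺]_out/[Ca²⁺]_in) with z = +2.
= (26.4/2) · ln(1.8/0.00035) = 13.20 · ln(5143)
= 13.20 · (8.5454) = 112.80 mV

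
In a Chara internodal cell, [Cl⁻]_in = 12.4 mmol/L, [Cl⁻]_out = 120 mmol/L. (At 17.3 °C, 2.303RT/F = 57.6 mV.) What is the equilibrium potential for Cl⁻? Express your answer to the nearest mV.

-57 mV

E = (57.6/z) · log₁₀([Cl⁻]_out/[Cl⁻]_in) with z = -1.
For an anion, dividing by z = -1 reverses the sign.
= (57.6/-1) · log₁₀(120/12.4) = -57.60 · log₁₀(9.677)
= -57.60 · (0.9858) = -56.78 mV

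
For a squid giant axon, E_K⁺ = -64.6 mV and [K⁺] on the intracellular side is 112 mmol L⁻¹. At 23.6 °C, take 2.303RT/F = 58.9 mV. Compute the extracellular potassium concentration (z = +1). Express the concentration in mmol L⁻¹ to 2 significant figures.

Nernst: E = (58.9/1) · log₁₀([out]/[in]), so log₁₀([out]/[in]) = -64.6 × 1 / 58.9 = -1.0968.
[out]/[in] = 10^(-1.0968) = 0.08003.
[out] = 0.08003 × 112 = 8.963 mmol L⁻¹.

9.0 mmol L⁻¹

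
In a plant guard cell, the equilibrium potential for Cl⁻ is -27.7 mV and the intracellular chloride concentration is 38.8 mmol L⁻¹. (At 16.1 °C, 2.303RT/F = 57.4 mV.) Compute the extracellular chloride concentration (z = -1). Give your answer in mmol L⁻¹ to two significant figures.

120 mmol L⁻¹

Nernst: E = (57.4/-1) · log₁₀([out]/[in]), so log₁₀([out]/[in]) = -27.7 × -1 / 57.4 = 0.4826.
[out]/[in] = 10^(0.4826) = 3.038.
[out] = 3.038 × 38.8 = 117.9 mmol L⁻¹.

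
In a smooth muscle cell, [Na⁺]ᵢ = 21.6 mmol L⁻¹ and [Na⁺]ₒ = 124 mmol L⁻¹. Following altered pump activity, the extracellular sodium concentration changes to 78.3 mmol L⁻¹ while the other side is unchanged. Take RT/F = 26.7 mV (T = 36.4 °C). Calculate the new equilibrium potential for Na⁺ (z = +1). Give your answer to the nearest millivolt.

After the shift: [Na⁺]_out = 78.3, [Na⁺]_in = 21.6 mmol L⁻¹.
E_new = (26.7/1)·ln(78.3/21.6) = 26.70 · (1.2879) = 34.39 mV

34 mV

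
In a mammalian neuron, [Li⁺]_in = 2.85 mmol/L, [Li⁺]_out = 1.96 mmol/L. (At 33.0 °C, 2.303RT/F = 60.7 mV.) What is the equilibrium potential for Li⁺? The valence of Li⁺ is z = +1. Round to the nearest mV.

-10 mV

E = (60.7/z) · log₁₀([Li⁺]_out/[Li⁺]_in) with z = +1.
= (60.7/1) · log₁₀(1.96/2.85) = 60.70 · log₁₀(0.6877)
= 60.70 · (-0.1626) = -9.87 mV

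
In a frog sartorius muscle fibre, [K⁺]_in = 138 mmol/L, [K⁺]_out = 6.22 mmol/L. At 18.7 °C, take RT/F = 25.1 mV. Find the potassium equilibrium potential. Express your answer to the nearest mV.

E = (25.1/z) · ln([K⁺]_out/[K⁺]_in) with z = +1.
= (25.1/1) · ln(6.22/138) = 25.10 · ln(0.04507)
= 25.10 · (-3.0995) = -77.80 mV

-78 mV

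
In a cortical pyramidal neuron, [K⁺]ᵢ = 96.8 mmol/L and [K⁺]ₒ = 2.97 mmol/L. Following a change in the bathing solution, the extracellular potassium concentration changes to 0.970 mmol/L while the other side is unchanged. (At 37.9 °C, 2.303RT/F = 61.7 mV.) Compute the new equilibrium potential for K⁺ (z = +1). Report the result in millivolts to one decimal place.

-123.3 mV

After the shift: [K⁺]_out = 0.970, [K⁺]_in = 96.8 mmol/L.
E_new = (61.7/1)·log₁₀(0.970/96.8) = 61.70 · (-1.9991) = -123.34 mV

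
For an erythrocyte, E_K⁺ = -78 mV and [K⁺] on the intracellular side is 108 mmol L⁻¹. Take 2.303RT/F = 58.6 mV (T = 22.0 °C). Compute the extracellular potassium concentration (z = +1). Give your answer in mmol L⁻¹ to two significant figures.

Nernst: E = (58.6/1) · log₁₀([out]/[in]), so log₁₀([out]/[in]) = -78.0 × 1 / 58.6 = -1.3311.
[out]/[in] = 10^(-1.3311) = 0.04666.
[out] = 0.04666 × 108 = 5.039 mmol L⁻¹.

5.0 mmol L⁻¹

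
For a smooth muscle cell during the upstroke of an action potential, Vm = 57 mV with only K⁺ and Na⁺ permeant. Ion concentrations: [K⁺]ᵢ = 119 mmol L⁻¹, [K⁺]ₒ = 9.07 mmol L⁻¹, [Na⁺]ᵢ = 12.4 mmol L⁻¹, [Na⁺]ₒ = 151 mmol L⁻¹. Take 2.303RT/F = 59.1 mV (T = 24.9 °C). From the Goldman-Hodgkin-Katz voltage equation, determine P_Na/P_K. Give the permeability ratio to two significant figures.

30

Let α = P_Na/P_K. GHK: Vm = 59.1·log₁₀[(Kₒ + α·Naₒ)/(Kᵢ + α·Naᵢ)].
10^(Vm/59.1) = 10^(57.0/59.1) = 9.2144
So 9.2144·(Kᵢ + α·Naᵢ) = Kₒ + α·Naₒ → α = (9.2144·119.0 − 9.07) / (151.0 − 9.2144·12.4)
α = (1097 − 9.07) / (151.0 − 114.3) = 1087/36.74 = 29.6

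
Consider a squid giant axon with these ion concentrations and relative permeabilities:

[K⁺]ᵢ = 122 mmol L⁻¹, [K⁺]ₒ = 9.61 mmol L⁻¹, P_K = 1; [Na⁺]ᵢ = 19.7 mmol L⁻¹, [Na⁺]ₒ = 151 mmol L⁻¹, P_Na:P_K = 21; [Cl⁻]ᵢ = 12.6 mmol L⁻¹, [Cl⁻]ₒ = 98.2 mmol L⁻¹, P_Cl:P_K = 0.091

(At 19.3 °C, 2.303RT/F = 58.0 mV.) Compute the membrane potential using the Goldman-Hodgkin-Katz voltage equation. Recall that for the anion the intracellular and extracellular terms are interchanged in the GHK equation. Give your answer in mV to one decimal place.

44.5 mV

Vm = 58.0 · log₁₀[(Σ P·[cation]ₒ + Σ P·[anion]ᵢ) / (Σ P·[cation]ᵢ + Σ P·[anion]ₒ)]
Numerator = 1×9.61 + 21×151 + 0.091×12.6 = 3182
Denominator = 1×122 + 21×19.7 + 0.091×98.2 = 544.6
Vm = 58.0 · log₁₀(5.842) = 58.0 × (0.7666) = 44.46 mV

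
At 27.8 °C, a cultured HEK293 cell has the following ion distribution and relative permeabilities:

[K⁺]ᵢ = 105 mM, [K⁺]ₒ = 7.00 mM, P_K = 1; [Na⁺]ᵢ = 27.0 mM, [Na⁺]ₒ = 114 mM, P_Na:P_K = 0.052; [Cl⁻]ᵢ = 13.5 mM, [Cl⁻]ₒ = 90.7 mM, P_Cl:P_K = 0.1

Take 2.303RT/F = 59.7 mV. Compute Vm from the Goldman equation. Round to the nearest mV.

-54 mV

Vm = 59.7 · log₁₀[(Σ P·[cation]ₒ + Σ P·[anion]ᵢ) / (Σ P·[cation]ᵢ + Σ P·[anion]ₒ)]
Numerator = 1×7.00 + 0.052×114 + 0.1×13.5 = 14.28
Denominator = 1×105 + 0.052×27.0 + 0.1×90.7 = 115.5
Vm = 59.7 · log₁₀(0.12365) = 59.7 × (-0.9078) = -54.20 mV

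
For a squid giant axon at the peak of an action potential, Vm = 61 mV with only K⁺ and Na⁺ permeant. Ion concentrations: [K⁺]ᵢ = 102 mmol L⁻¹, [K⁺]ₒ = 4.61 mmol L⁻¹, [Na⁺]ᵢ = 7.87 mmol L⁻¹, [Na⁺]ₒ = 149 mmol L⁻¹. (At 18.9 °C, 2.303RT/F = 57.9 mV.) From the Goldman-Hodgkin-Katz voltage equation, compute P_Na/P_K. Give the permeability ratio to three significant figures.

Let α = P_Na/P_K. GHK: Vm = 57.9·log₁₀[(Kₒ + α·Naₒ)/(Kᵢ + α·Naᵢ)].
10^(Vm/57.9) = 10^(61.0/57.9) = 11.312
So 11.312·(Kᵢ + α·Naᵢ) = Kₒ + α·Naₒ → α = (11.312·102.0 − 4.61) / (149.0 − 11.312·7.87)
α = (1154 − 4.61) / (149.0 − 89.03) = 1149/59.97 = 19.16

19.2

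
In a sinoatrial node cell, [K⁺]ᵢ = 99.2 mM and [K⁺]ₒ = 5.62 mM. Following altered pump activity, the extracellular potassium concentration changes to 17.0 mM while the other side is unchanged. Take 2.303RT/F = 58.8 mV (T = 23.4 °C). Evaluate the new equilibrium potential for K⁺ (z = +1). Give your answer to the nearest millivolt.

After the shift: [K⁺]_out = 17.0, [K⁺]_in = 99.2 mM.
E_new = (58.8/1)·log₁₀(17.0/99.2) = 58.80 · (-0.7661) = -45.04 mV

-45 mV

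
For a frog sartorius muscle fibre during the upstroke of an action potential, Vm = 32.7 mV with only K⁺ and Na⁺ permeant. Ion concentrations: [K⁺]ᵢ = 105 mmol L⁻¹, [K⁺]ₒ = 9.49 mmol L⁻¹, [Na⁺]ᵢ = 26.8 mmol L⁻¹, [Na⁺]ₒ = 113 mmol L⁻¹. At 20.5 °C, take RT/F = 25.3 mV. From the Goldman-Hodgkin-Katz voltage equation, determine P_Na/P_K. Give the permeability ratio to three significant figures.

Let α = P_Na/P_K. GHK: Vm = 25.3·ln[(Kₒ + α·Naₒ)/(Kᵢ + α·Naᵢ)].
e^(Vm/25.3) = e^(32.7/25.3) = 3.6418
So 3.6418·(Kᵢ + α·Naᵢ) = Kₒ + α·Naₒ → α = (3.6418·105.0 − 9.49) / (113.0 − 3.6418·26.8)
α = (382.4 − 9.49) / (113.0 − 97.6) = 372.9/15.4 = 24.22

24.2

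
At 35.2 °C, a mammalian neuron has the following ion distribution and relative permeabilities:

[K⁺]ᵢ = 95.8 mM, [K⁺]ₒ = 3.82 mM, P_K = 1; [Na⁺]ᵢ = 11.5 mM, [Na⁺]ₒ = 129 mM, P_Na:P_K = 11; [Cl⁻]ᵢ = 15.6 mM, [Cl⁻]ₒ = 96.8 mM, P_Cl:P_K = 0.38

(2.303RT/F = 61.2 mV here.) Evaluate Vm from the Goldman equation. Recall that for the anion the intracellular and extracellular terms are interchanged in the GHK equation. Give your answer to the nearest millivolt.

Vm = 61.2 · log₁₀[(Σ P·[cation]ₒ + Σ P·[anion]ᵢ) / (Σ P·[cation]ᵢ + Σ P·[anion]ₒ)]
Numerator = 1×3.82 + 11×129 + 0.38×15.6 = 1429
Denominator = 1×95.8 + 11×11.5 + 0.38×96.8 = 259.1
Vm = 61.2 · log₁₀(5.5146) = 61.2 × (0.7415) = 45.38 mV

45 mV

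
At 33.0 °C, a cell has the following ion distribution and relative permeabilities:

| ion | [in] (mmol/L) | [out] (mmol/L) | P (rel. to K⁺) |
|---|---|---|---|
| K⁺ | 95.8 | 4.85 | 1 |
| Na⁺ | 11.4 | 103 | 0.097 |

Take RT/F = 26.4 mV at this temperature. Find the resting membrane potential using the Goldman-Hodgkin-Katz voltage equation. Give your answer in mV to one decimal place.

-49.5 mV

Vm = 26.4 · ln[(Σ P·[cation]ₒ + Σ P·[anion]ᵢ) / (Σ P·[cation]ᵢ + Σ P·[anion]ₒ)]
Numerator = 1×4.85 + 0.097×103 = 14.84
Denominator = 1×95.8 + 0.097×11.4 = 96.91
Vm = 26.4 · ln(0.15315) = 26.4 × (-1.8763) = -49.54 mV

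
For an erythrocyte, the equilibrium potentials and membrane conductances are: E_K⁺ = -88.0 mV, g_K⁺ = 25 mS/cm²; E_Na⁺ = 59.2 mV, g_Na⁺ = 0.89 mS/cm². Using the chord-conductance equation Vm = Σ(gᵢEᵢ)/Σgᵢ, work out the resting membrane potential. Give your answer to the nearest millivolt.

Σ gᵢEᵢ = 25·(-88.0) + 0.89·(59.2) = -2147.31
Σ gᵢ = 25 + 0.89 = 25.89
Vm = -2147.31 / 25.89 = -82.94 mV

-83 mV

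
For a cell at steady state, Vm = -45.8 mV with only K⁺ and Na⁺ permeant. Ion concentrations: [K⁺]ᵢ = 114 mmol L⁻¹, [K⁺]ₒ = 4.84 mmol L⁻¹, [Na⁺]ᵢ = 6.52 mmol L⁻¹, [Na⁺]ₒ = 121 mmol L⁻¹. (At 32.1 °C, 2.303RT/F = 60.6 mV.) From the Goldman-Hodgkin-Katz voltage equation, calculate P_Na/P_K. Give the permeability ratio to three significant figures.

Let α = P_Na/P_K. GHK: Vm = 60.6·log₁₀[(Kₒ + α·Naₒ)/(Kᵢ + α·Naᵢ)].
10^(Vm/60.6) = 10^(-45.8/60.6) = 0.17548
So 0.17548·(Kᵢ + α·Naᵢ) = Kₒ + α·Naₒ → α = (0.17548·114.0 − 4.84) / (121.0 − 0.17548·6.52)
α = (20 − 4.84) / (121.0 − 1.144) = 15.16/119.9 = 0.1265

0.127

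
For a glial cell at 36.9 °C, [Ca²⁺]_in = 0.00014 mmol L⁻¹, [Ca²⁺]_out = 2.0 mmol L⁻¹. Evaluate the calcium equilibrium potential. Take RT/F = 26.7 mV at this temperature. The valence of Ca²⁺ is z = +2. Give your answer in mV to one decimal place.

E = (26.7/z) · ln([Ca²⁺]_out/[Ca²⁺]_in) with z = +2.
= (26.7/2) · ln(2.0/0.00014) = 13.35 · ln(1.429e+04)
= 13.35 · (9.5670) = 127.72 mV

127.7 mV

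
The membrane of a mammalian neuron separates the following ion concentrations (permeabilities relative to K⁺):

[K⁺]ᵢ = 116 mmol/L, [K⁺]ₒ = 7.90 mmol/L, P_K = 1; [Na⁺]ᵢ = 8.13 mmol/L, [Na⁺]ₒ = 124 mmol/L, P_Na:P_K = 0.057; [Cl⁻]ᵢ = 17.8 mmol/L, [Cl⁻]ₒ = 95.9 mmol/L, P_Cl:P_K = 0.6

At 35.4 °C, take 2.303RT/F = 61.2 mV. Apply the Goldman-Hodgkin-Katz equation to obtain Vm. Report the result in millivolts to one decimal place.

Vm = 61.2 · log₁₀[(Σ P·[cation]ₒ + Σ P·[anion]ᵢ) / (Σ P·[cation]ᵢ + Σ P·[anion]ₒ)]
Numerator = 1×7.90 + 0.057×124 + 0.6×17.8 = 25.65
Denominator = 1×116 + 0.057×8.13 + 0.6×95.9 = 174
Vm = 61.2 · log₁₀(0.1474) = 61.2 × (-0.8315) = -50.89 mV

-50.9 mV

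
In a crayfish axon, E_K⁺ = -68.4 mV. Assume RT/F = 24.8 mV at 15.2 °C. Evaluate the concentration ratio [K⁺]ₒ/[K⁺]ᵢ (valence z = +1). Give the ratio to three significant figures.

0.0634

ln([out]/[in]) = E·z/(24.8) = -68.4 × 1 / 24.8 = -2.7581
[out]/[in] = e^(-2.7581) = 0.06341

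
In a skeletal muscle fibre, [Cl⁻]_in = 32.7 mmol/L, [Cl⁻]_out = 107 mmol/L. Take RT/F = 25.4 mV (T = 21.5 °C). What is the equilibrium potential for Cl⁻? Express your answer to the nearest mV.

-30 mV

E = (25.4/z) · ln([Cl⁻]_out/[Cl⁻]_in) with z = -1.
For an anion, dividing by z = -1 reverses the sign.
= (25.4/-1) · ln(107/32.7) = -25.40 · ln(3.272)
= -25.40 · (1.1855) = -30.11 mV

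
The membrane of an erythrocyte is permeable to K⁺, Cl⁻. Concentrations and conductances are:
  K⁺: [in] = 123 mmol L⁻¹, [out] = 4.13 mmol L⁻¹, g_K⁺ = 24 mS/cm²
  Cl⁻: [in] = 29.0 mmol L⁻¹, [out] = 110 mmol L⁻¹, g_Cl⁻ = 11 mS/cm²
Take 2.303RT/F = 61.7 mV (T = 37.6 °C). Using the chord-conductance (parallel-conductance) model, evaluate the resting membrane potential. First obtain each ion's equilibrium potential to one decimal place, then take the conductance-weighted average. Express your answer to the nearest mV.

E_K⁺ = (61.7/1)·log₁₀(4.13/123) = -90.9 mV
E_Cl⁻ = (61.7/-1)·log₁₀(110/29.0) = -35.7 mV
Vm = (Σ gᵢEᵢ)/(Σ gᵢ) = (24·-90.9 + 11·-35.7) / (24 + 11)
= -2574.30 / 35 = -73.55 mV

-74 mV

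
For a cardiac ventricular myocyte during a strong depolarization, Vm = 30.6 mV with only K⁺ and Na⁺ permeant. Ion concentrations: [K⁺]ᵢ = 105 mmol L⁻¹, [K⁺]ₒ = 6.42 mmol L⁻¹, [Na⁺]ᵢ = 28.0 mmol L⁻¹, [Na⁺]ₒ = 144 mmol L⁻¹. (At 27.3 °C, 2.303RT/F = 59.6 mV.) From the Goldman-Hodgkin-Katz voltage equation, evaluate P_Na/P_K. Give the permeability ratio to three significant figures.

6.38

Let α = P_Na/P_K. GHK: Vm = 59.6·log₁₀[(Kₒ + α·Naₒ)/(Kᵢ + α·Naᵢ)].
10^(Vm/59.6) = 10^(30.6/59.6) = 3.2615
So 3.2615·(Kᵢ + α·Naᵢ) = Kₒ + α·Naₒ → α = (3.2615·105.0 − 6.42) / (144.0 − 3.2615·28.0)
α = (342.5 − 6.42) / (144.0 − 91.32) = 336/52.68 = 6.379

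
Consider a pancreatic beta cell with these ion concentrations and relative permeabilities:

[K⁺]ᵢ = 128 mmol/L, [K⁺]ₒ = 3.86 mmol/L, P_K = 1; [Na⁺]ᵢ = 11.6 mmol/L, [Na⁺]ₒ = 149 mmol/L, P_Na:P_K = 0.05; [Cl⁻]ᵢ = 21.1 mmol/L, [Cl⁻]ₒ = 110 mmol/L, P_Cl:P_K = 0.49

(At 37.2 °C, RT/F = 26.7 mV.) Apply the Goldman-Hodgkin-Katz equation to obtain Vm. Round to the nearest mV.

Vm = 26.7 · ln[(Σ P·[cation]ₒ + Σ P·[anion]ᵢ) / (Σ P·[cation]ᵢ + Σ P·[anion]ₒ)]
Numerator = 1×3.86 + 0.05×149 + 0.49×21.1 = 21.65
Denominator = 1×128 + 0.05×11.6 + 0.49×110 = 182.5
Vm = 26.7 · ln(0.11864) = 26.7 × (-2.1317) = -56.92 mV

-57 mV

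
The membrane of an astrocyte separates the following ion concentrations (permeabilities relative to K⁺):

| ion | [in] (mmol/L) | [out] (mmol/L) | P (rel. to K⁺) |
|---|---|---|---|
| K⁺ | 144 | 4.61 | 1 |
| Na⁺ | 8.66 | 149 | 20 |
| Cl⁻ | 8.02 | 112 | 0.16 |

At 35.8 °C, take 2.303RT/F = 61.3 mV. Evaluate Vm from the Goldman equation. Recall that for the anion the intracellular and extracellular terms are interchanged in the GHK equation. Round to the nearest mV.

Vm = 61.3 · log₁₀[(Σ P·[cation]ₒ + Σ P·[anion]ᵢ) / (Σ P·[cation]ᵢ + Σ P·[anion]ₒ)]
Numerator = 1×4.61 + 20×149 + 0.16×8.02 = 2986
Denominator = 1×144 + 20×8.66 + 0.16×112 = 335.1
Vm = 61.3 · log₁₀(8.9099) = 61.3 × (0.9499) = 58.23 mV

58 mV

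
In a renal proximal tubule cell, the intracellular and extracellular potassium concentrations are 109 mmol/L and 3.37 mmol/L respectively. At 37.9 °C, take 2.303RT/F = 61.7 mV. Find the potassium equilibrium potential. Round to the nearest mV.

E = (61.7/z) · log₁₀([K⁺]_out/[K⁺]_in) with z = +1.
= (61.7/1) · log₁₀(3.37/109) = 61.70 · log₁₀(0.03092)
= 61.70 · (-1.5098) = -93.15 mV

-93 mV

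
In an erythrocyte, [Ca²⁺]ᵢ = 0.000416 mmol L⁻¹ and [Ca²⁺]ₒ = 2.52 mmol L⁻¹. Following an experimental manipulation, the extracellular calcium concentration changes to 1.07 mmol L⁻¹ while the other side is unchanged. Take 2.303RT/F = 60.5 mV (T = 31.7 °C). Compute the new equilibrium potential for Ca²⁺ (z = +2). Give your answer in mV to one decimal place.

After the shift: [Ca²⁺]_out = 1.07, [Ca²⁺]_in = 0.000416 mmol L⁻¹.
E_new = (60.5/2)·log₁₀(1.07/0.000416) = 30.25 · (3.4103) = 103.16 mV

103.2 mV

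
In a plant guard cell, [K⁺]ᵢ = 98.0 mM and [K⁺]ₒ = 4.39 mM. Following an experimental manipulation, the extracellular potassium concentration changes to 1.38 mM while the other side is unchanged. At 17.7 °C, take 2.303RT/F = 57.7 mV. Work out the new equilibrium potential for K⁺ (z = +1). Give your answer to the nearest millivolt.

After the shift: [K⁺]_out = 1.38, [K⁺]_in = 98.0 mM.
E_new = (57.7/1)·log₁₀(1.38/98.0) = 57.70 · (-1.8513) = -106.82 mV

-107 mV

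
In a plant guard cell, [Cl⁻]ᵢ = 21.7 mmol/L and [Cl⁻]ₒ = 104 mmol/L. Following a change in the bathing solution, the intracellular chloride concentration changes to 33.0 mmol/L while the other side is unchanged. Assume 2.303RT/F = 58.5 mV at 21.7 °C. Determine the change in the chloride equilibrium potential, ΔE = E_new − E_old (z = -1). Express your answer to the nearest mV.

E_old = (58.5/-1)·log₁₀(104/21.7) = -39.81 mV
E_new = (58.5/-1)·log₁₀(104/33.0) = -29.16 mV
ΔE = -29.16 − (-39.81) = 10.65 mV

11 mV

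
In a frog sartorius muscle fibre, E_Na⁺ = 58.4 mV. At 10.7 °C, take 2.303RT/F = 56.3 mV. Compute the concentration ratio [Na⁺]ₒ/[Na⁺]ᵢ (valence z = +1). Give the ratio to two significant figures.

11

log₁₀([out]/[in]) = E·z/(56.3) = 58.4 × 1 / 56.3 = 1.0373
[out]/[in] = 10^(1.0373) = 10.9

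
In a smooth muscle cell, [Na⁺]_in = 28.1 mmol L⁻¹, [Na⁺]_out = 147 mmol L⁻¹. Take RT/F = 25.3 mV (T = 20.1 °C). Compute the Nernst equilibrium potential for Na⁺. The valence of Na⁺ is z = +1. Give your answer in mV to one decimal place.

E = (25.3/z) · ln([Na⁺]_out/[Na⁺]_in) with z = +1.
= (25.3/1) · ln(147/28.1) = 25.30 · ln(5.231)
= 25.30 · (1.6547) = 41.86 mV

41.9 mV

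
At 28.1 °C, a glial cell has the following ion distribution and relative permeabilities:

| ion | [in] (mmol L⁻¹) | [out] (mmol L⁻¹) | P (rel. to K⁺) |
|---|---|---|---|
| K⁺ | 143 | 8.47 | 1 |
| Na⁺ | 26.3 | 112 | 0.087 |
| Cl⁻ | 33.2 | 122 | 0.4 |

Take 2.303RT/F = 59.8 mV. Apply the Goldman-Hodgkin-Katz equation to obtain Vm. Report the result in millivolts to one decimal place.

-47.2 mV

Vm = 59.8 · log₁₀[(Σ P·[cation]ₒ + Σ P·[anion]ᵢ) / (Σ P·[cation]ᵢ + Σ P·[anion]ₒ)]
Numerator = 1×8.47 + 0.087×112 + 0.4×33.2 = 31.49
Denominator = 1×143 + 0.087×26.3 + 0.4×122 = 194.1
Vm = 59.8 · log₁₀(0.16227) = 59.8 × (-0.7898) = -47.23 mV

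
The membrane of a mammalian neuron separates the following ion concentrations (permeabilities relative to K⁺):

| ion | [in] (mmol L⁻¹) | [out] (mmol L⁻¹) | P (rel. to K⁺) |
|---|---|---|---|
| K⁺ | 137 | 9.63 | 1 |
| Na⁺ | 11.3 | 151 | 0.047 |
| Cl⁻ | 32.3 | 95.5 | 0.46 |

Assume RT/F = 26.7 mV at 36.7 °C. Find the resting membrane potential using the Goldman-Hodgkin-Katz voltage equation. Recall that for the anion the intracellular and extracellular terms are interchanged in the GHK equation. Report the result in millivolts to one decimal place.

-46.7 mV

Vm = 26.7 · ln[(Σ P·[cation]ₒ + Σ P·[anion]ᵢ) / (Σ P·[cation]ᵢ + Σ P·[anion]ₒ)]
Numerator = 1×9.63 + 0.047×151 + 0.46×32.3 = 31.59
Denominator = 1×137 + 0.047×11.3 + 0.46×95.5 = 181.5
Vm = 26.7 · ln(0.17406) = 26.7 × (-1.7484) = -46.68 mV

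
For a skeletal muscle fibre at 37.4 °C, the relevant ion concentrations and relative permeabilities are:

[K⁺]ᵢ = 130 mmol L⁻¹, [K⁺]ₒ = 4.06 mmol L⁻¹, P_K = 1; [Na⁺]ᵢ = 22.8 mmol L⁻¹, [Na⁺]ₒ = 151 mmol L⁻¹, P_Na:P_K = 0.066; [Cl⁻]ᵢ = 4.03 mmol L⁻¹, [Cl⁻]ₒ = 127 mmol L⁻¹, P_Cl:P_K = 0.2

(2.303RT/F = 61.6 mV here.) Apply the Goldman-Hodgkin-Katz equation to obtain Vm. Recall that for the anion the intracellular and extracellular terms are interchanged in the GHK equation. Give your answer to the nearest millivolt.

-63 mV

Vm = 61.6 · log₁₀[(Σ P·[cation]ₒ + Σ P·[anion]ᵢ) / (Σ P·[cation]ᵢ + Σ P·[anion]ₒ)]
Numerator = 1×4.06 + 0.066×151 + 0.2×4.03 = 14.83
Denominator = 1×130 + 0.066×22.8 + 0.2×127 = 156.9
Vm = 61.6 · log₁₀(0.094529) = 61.6 × (-1.0244) = -63.11 mV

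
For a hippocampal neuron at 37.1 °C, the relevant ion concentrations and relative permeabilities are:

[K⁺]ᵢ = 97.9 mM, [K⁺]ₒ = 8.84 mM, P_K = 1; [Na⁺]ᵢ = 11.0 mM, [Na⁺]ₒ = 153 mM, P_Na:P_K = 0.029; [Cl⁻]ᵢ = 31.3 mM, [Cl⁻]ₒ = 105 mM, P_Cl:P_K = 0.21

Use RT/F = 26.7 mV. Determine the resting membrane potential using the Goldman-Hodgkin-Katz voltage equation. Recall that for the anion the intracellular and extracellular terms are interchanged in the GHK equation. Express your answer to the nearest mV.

-48 mV

Vm = 26.7 · ln[(Σ P·[cation]ₒ + Σ P·[anion]ᵢ) / (Σ P·[cation]ᵢ + Σ P·[anion]ₒ)]
Numerator = 1×8.84 + 0.029×153 + 0.21×31.3 = 19.85
Denominator = 1×97.9 + 0.029×11.0 + 0.21×105 = 120.3
Vm = 26.7 · ln(0.16505) = 26.7 × (-1.8015) = -48.10 mV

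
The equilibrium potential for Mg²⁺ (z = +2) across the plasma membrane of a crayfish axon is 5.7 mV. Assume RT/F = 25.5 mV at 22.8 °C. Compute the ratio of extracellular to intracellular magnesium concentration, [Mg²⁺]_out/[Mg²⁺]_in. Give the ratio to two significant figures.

ln([out]/[in]) = E·z/(25.5) = 5.7 × 2 / 25.5 = 0.4471
[out]/[in] = e^(0.4471) = 1.564

1.6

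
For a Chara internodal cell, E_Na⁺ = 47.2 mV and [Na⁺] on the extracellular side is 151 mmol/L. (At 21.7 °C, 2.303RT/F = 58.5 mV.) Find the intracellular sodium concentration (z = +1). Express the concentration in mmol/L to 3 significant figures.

Nernst: E = (58.5/1) · log₁₀([out]/[in]), so log₁₀([out]/[in]) = 47.2 × 1 / 58.5 = 0.8068.
[out]/[in] = 10^(0.8068) = 6.41.
[in] = 151 / 6.41 = 23.56 mmol/L.

23.6 mmol/L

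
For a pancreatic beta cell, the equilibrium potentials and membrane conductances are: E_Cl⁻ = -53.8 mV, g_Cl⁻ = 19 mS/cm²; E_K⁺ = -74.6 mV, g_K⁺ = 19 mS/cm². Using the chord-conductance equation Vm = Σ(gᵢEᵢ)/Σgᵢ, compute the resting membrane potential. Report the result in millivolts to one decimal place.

-64.2 mV

Σ gᵢEᵢ = 19·(-53.8) + 19·(-74.6) = -2439.60
Σ gᵢ = 19 + 19 = 38
Vm = -2439.60 / 38 = -64.20 mV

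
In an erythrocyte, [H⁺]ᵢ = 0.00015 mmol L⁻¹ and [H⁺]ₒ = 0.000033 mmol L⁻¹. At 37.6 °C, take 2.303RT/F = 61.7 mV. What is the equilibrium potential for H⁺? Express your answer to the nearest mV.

-41 mV

E = (61.7/z) · log₁₀([H⁺]_out/[H⁺]_in) with z = +1.
= (61.7/1) · log₁₀(0.000033/0.00015) = 61.70 · log₁₀(0.22)
= 61.70 · (-0.6576) = -40.57 mV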